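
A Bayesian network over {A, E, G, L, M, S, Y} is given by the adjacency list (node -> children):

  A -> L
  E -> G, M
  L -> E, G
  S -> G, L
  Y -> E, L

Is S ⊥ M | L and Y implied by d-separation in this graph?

Yes

There are 6 undirected paths between S and M; checking each against the conditioning set {L, Y}:
Path 1: S → G ← L ← Y → E → M
  G is a collider here and neither G nor any of its descendants is conditioned on, so the collider stays closed — the path is blocked at G.
Path 2: S → G ← L → E → M
  G is a collider here and neither G nor any of its descendants is conditioned on, so the collider stays closed — the path is blocked at G.
Path 3: S → G ← E → M
  G is a collider here and neither G nor any of its descendants is conditioned on, so the collider stays closed — the path is blocked at G.
Path 4: S → L ← Y → E → M
  Y is a fork here and Y is conditioned on, so the path is blocked at Y.
Path 5: S → L → G ← E → M
  L is a chain here and L is conditioned on, so the path is blocked at L.
Path 6: S → L → E → M
  L is a chain here and L is conditioned on, so the path is blocked at L.
Every path is blocked, so S and M are d-separated given {L, Y}.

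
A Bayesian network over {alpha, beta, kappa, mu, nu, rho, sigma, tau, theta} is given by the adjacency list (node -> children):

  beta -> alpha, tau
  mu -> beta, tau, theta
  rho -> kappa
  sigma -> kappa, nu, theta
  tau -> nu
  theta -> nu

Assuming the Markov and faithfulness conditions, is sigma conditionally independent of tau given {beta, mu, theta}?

Enumerating the 6 paths from sigma to tau and testing each for blocking by {beta, mu, theta}:
  1. sigma → theta ← mu → tau — theta:collider[open]; mu:fork[blocks] ⇒ blocked
  2. sigma → theta ← mu → beta → tau — theta:collider[open]; mu:fork[blocks]; beta:chain[blocks] ⇒ blocked
  3. sigma → theta → nu ← tau — theta:chain[blocks]; nu:collider[blocks] ⇒ blocked
  4. sigma → nu ← theta ← mu → tau — nu:collider[blocks]; theta:chain[blocks]; mu:fork[blocks] ⇒ blocked
  5. sigma → nu ← theta ← mu → beta → tau — nu:collider[blocks]; theta:chain[blocks]; mu:fork[blocks]; beta:chain[blocks] ⇒ blocked
  6. sigma → nu ← tau — nu:collider[blocks] ⇒ blocked
Since every path is blocked, d-separation holds.

Yes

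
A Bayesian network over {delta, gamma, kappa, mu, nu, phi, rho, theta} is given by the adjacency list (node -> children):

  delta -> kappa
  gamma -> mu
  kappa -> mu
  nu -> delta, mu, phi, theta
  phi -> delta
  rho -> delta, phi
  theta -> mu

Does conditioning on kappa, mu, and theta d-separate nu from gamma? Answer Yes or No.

No

Enumerating the 5 paths from nu to gamma and testing each for blocking by {kappa, mu, theta}:
Path 1: nu → mu ← gamma
  mu is a collider and mu is conditioned on, which opens it — no node blocks this path, so it is active.
Path 2: nu → phi ← rho → delta → kappa → mu ← gamma
  kappa is a chain here and kappa is conditioned on, so the path is blocked at kappa.
Path 3: nu → phi → delta → kappa → mu ← gamma
  kappa is a chain here and kappa is conditioned on, so the path is blocked at kappa.
Path 4: nu → theta → mu ← gamma
  theta is a chain here and theta is conditioned on, so the path is blocked at theta.
Path 5: nu → delta → kappa → mu ← gamma
  kappa is a chain here and kappa is conditioned on, so the path is blocked at kappa.
Because an active path exists, nu and gamma are not d-separated.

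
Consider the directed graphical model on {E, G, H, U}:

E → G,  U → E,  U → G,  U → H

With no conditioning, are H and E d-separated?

No

Enumerating the 2 paths from H to E and testing each for blocking by ∅:
  1. H ← U → G ← E — U:fork[open]; G:collider[blocks] ⇒ blocked
  2. H ← U → E — U:fork[open] ⇒ active
At least one path is unblocked, so d-separation fails.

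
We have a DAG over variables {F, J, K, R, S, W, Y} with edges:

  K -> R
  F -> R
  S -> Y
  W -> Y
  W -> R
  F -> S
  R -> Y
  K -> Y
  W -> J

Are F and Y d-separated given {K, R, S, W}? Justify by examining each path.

We examine all 4 paths between F and Y:
  1. F → S → Y — S:chain[blocks] ⇒ blocked
  2. F → R ← K → Y — R:collider[open]; K:fork[blocks] ⇒ blocked
  3. F → R ← W → Y — R:collider[open]; W:fork[blocks] ⇒ blocked
  4. F → R → Y — R:chain[blocks] ⇒ blocked
Every path is blocked, so F and Y are d-separated given {K, R, S, W}.

Yes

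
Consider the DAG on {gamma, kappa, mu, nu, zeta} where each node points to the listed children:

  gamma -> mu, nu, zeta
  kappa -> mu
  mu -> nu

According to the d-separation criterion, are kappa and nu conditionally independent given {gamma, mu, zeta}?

2 paths connect kappa and nu; each must be blocked for d-separation to hold:
Path 1: kappa → mu → nu
  mu is a chain here and mu is conditioned on, so the path is blocked at mu.
Path 2: kappa → mu ← gamma → nu
  gamma is a fork here and gamma is conditioned on, so the path is blocked at gamma.
All paths are blocked; kappa ⊥ nu | {gamma, mu, zeta} holds.

Yes — kappa and nu are d-separated given {gamma, mu, zeta}.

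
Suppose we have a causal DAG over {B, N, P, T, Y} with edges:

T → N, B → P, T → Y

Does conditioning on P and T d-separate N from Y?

Yes

There is one path between N and Y:
Path 1: N ← T → Y
  T is a fork here and T is conditioned on, so the path is blocked at T.
All paths are blocked; N ⊥ Y | {P, T} holds.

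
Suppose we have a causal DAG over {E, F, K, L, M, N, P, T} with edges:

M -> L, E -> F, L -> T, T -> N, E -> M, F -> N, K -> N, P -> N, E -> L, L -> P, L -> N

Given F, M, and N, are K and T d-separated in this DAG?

No — K and T are not d-separated given {F, M, N}.

5 paths connect K and T; each must be blocked for d-separation to hold:
Path 1: K → N ← T
  N is a collider and N is conditioned on, which opens it — no node blocks this path, so it is active.
Path 2: K → N ← P ← L → T
  N is a collider and N is conditioned on, which opens it; P is a chain and P is not conditioned on; L is a fork and L is not conditioned on — no node blocks this path, so it is active.
Path 3: K → N ← L → T
  N is a collider and N is conditioned on, which opens it; L is a fork and L is not conditioned on — no node blocks this path, so it is active.
Path 4: K → N ← F ← E → M → L → T
  F is a chain here and F is conditioned on, so the path is blocked at F.
Path 5: K → N ← F ← E → L → T
  F is a chain here and F is conditioned on, so the path is blocked at F.
At least one path is unblocked, so d-separation fails.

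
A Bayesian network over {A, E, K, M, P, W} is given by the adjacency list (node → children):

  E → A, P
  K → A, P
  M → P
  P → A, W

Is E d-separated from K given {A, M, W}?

4 paths connect E and K; each must be blocked for d-separation to hold:
  1. E → A ← K — A:collider[open] ⇒ active
  2. E → A ← P ← K — A:collider[open]; P:chain[open] ⇒ active
  3. E → P ← K — P:collider[open] ⇒ active
  4. E → P → A ← K — P:chain[open]; A:collider[open] ⇒ active
Since the path E → A ← K is active, E and K are not d-separated given {A, M, W}.

No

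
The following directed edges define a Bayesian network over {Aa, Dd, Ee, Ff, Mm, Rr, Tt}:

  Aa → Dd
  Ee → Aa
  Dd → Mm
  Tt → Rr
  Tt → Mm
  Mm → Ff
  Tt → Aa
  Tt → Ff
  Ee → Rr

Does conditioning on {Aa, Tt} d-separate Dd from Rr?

Yes

6 paths connect Dd and Rr; each must be blocked for d-separation to hold:
  1. Dd ← Aa ← Ee → Rr — Aa:chain[blocks]; Ee:fork[open] ⇒ blocked
  2. Dd ← Aa ← Tt → Rr — Aa:chain[blocks]; Tt:fork[blocks] ⇒ blocked
  3. Dd → Mm ← Tt → Aa ← Ee → Rr — Mm:collider[blocks]; Tt:fork[blocks]; Aa:collider[open]; Ee:fork[open] ⇒ blocked
  4. Dd → Mm ← Tt → Rr — Mm:collider[blocks]; Tt:fork[blocks] ⇒ blocked
  5. Dd → Mm → Ff ← Tt → Aa ← Ee → Rr — Mm:chain[open]; Ff:collider[blocks]; Tt:fork[blocks]; Aa:collider[open]; Ee:fork[open] ⇒ blocked
  6. Dd → Mm → Ff ← Tt → Rr — Mm:chain[open]; Ff:collider[blocks]; Tt:fork[blocks] ⇒ blocked
Since every path is blocked, d-separation holds.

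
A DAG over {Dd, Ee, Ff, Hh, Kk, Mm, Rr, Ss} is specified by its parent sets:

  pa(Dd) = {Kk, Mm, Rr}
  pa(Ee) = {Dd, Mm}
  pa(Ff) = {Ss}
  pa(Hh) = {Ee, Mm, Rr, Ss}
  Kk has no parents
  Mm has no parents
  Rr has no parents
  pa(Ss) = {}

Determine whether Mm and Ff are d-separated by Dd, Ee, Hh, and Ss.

Yes — Mm and Ff are d-separated given {Dd, Ee, Hh, Ss}.

5 paths connect Mm and Ff; each must be blocked for d-separation to hold:
Path 1: Mm → Ee → Hh ← Ss → Ff
  Ee is a chain here and Ee is conditioned on, so the path is blocked at Ee.
Path 2: Mm → Ee ← Dd ← Rr → Hh ← Ss → Ff
  Dd is a chain here and Dd is conditioned on, so the path is blocked at Dd.
Path 3: Mm → Hh ← Ss → Ff
  Ss is a fork here and Ss is conditioned on, so the path is blocked at Ss.
Path 4: Mm → Dd ← Rr → Hh ← Ss → Ff
  Ss is a fork here and Ss is conditioned on, so the path is blocked at Ss.
Path 5: Mm → Dd → Ee → Hh ← Ss → Ff
  Dd is a chain here and Dd is conditioned on, so the path is blocked at Dd.
All paths are blocked; Mm ⊥ Ff | {Dd, Ee, Hh, Ss} holds.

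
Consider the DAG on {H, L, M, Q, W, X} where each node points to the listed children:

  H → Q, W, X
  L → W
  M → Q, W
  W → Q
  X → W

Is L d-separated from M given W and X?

We examine all 4 paths between L and M:
Path 1: L → W ← X ← H → Q ← M
  X is a chain here and X is conditioned on, so the path is blocked at X.
Path 2: L → W → Q ← M
  W is a chain here and W is conditioned on, so the path is blocked at W.
Path 3: L → W ← M
  W is a collider and W is conditioned on, which opens it — no node blocks this path, so it is active.
Path 4: L → W ← H → Q ← M
  Q is a collider here and neither Q nor any of its descendants is conditioned on, so the collider stays closed — the path is blocked at Q.
Since the path L → W ← M is active, L and M are not d-separated given {W, X}.

No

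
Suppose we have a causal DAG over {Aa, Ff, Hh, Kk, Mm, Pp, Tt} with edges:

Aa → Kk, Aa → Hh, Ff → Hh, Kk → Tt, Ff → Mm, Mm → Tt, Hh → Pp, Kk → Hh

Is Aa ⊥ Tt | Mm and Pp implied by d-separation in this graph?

No

There are 4 undirected paths between Aa and Tt; checking each against the conditioning set {Mm, Pp}:
  1. Aa → Kk → Tt — Kk:chain[open] ⇒ active
  2. Aa → Kk → Hh ← Ff → Mm → Tt — Kk:chain[open]; Hh:collider[open]; Ff:fork[open]; Mm:chain[blocks] ⇒ blocked
  3. Aa → Hh ← Ff → Mm → Tt — Hh:collider[open]; Ff:fork[open]; Mm:chain[blocks] ⇒ blocked
  4. Aa → Hh ← Kk → Tt — Hh:collider[open]; Kk:fork[open] ⇒ active
Because an active path exists, Aa and Tt are not d-separated.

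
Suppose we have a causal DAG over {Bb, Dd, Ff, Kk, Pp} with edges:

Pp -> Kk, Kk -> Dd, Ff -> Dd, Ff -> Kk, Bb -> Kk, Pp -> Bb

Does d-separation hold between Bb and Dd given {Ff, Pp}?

We examine all 4 paths between Bb and Dd:
Path 1: Bb ← Pp → Kk ← Ff → Dd
  Pp is a fork here and Pp is conditioned on, so the path is blocked at Pp.
Path 2: Bb ← Pp → Kk → Dd
  Pp is a fork here and Pp is conditioned on, so the path is blocked at Pp.
Path 3: Bb → Kk ← Ff → Dd
  Kk is a collider here and neither Kk nor any of its descendants is conditioned on, so the collider stays closed — the path is blocked at Kk.
Path 4: Bb → Kk → Dd
  Kk is a chain and Kk is not conditioned on — no node blocks this path, so it is active.
At least one path is unblocked, so d-separation fails.

No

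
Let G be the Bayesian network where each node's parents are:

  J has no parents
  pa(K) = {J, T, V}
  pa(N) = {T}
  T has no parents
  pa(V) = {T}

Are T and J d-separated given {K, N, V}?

We examine all 2 paths between T and J:
Path 1: T → V → K ← J
  V is a chain here and V is conditioned on, so the path is blocked at V.
Path 2: T → K ← J
  K is a collider and K is conditioned on, which opens it — no node blocks this path, so it is active.
Because an active path exists, T and J are not d-separated.

No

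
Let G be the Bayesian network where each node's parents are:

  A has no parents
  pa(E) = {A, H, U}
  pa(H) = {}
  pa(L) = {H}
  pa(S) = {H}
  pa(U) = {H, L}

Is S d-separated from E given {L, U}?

No

3 paths connect S and E; each must be blocked for d-separation to hold:
Path 1: S ← H → U → E
  U is a chain here and U is conditioned on, so the path is blocked at U.
Path 2: S ← H → L → U → E
  L is a chain here and L is conditioned on, so the path is blocked at L.
Path 3: S ← H → E
  H is a fork and H is not conditioned on — no node blocks this path, so it is active.
Since the path S ← H → E is active, S and E are not d-separated given {L, U}.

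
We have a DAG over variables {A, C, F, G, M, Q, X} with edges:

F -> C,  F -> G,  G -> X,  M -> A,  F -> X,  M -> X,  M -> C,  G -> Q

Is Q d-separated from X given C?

No

We examine all 3 paths between Q and X:
  1. Q ← G → X — G:fork[open] ⇒ active
  2. Q ← G ← F → X — G:chain[open]; F:fork[open] ⇒ active
  3. Q ← G ← F → C ← M → X — G:chain[open]; F:fork[open]; C:collider[open]; M:fork[open] ⇒ active
Because an active path exists, Q and X are not d-separated.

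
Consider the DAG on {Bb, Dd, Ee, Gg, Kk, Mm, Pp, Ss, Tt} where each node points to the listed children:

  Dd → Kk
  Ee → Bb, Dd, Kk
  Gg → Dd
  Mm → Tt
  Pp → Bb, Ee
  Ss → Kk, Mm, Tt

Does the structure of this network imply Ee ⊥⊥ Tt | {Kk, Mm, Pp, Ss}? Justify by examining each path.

Enumerating the 4 paths from Ee to Tt and testing each for blocking by {Kk, Mm, Pp, Ss}:
Path 1: Ee → Kk ← Ss → Tt
  Ss is a fork here and Ss is conditioned on, so the path is blocked at Ss.
Path 2: Ee → Kk ← Ss → Mm → Tt
  Ss is a fork here and Ss is conditioned on, so the path is blocked at Ss.
Path 3: Ee → Dd → Kk ← Ss → Tt
  Ss is a fork here and Ss is conditioned on, so the path is blocked at Ss.
Path 4: Ee → Dd → Kk ← Ss → Mm → Tt
  Ss is a fork here and Ss is conditioned on, so the path is blocked at Ss.
All paths are blocked; Ee ⊥ Tt | {Kk, Mm, Pp, Ss} holds.

Yes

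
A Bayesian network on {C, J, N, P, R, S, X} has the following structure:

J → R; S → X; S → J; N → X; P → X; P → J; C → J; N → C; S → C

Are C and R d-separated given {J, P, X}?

Enumerating the 5 paths from C to R and testing each for blocking by {J, P, X}:
Path 1: C ← N → X ← P → J → R
  P is a fork here and P is conditioned on, so the path is blocked at P.
Path 2: C ← N → X ← S → J → R
  J is a chain here and J is conditioned on, so the path is blocked at J.
Path 3: C ← S → X ← P → J → R
  P is a fork here and P is conditioned on, so the path is blocked at P.
Path 4: C ← S → J → R
  J is a chain here and J is conditioned on, so the path is blocked at J.
Path 5: C → J → R
  J is a chain here and J is conditioned on, so the path is blocked at J.
All paths are blocked; C ⊥ R | {J, P, X} holds.

Yes — C and R are d-separated given {J, P, X}.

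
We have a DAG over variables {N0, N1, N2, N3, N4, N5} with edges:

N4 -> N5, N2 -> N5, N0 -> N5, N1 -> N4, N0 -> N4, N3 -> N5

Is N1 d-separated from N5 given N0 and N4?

There are 2 undirected paths between N1 and N5; checking each against the conditioning set {N0, N4}:
Path 1: N1 → N4 → N5
  N4 is a chain here and N4 is conditioned on, so the path is blocked at N4.
Path 2: N1 → N4 ← N0 → N5
  N0 is a fork here and N0 is conditioned on, so the path is blocked at N0.
Since every path is blocked, d-separation holds.

Yes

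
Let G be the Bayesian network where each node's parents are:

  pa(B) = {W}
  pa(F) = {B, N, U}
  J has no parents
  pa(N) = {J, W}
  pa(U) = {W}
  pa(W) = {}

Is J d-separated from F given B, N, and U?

Yes

3 paths connect J and F; each must be blocked for d-separation to hold:
Path 1: J → N → F
  N is a chain here and N is conditioned on, so the path is blocked at N.
Path 2: J → N ← W → B → F
  B is a chain here and B is conditioned on, so the path is blocked at B.
Path 3: J → N ← W → U → F
  U is a chain here and U is conditioned on, so the path is blocked at U.
All paths are blocked; J ⊥ F | {B, N, U} holds.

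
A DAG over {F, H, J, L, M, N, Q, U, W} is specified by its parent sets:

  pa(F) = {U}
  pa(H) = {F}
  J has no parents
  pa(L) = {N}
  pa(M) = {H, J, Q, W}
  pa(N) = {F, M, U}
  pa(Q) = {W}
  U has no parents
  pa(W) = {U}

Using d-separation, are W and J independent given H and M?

No — W and J are not d-separated given {H, M}.

We examine all 6 paths between W and J:
Path 1: W → Q → M ← J
  Q is a chain and Q is not conditioned on; M is a collider and M is conditioned on, which opens it — no node blocks this path, so it is active.
Path 2: W → M ← J
  M is a collider and M is conditioned on, which opens it — no node blocks this path, so it is active.
Path 3: W ← U → N ← F → H → M ← J
  N is a collider here and neither N nor any of its descendants is conditioned on, so the collider stays closed — the path is blocked at N.
Path 4: W ← U → N ← M ← J
  N is a collider here and neither N nor any of its descendants is conditioned on, so the collider stays closed — the path is blocked at N.
Path 5: W ← U → F → N ← M ← J
  N is a collider here and neither N nor any of its descendants is conditioned on, so the collider stays closed — the path is blocked at N.
Path 6: W ← U → F → H → M ← J
  H is a chain here and H is conditioned on, so the path is blocked at H.
Since the path W → Q → M ← J is active, W and J are not d-separated given {H, M}.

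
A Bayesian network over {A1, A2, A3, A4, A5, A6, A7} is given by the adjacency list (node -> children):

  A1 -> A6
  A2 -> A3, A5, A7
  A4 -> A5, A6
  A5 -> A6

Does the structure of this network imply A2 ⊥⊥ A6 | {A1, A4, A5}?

There are 2 undirected paths between A2 and A6; checking each against the conditioning set {A1, A4, A5}:
Path 1: A2 → A5 ← A4 → A6
  A4 is a fork here and A4 is conditioned on, so the path is blocked at A4.
Path 2: A2 → A5 → A6
  A5 is a chain here and A5 is conditioned on, so the path is blocked at A5.
All paths are blocked; A2 ⊥ A6 | {A1, A4, A5} holds.

Yes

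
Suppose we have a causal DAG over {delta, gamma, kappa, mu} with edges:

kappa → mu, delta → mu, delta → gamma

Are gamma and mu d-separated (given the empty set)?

Only one path connects gamma and mu:
Path 1: gamma ← delta → mu
  delta is a fork and delta is not conditioned on — no node blocks this path, so it is active.
Since the path gamma ← delta → mu is active, gamma and mu are not d-separated given ∅.

No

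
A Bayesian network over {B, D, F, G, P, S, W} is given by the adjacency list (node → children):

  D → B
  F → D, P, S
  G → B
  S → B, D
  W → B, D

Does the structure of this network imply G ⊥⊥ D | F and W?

4 paths connect G and D; each must be blocked for d-separation to hold:
Path 1: G → B ← S ← F → D
  B is a collider here and neither B nor any of its descendants is conditioned on, so the collider stays closed — the path is blocked at B.
Path 2: G → B ← S → D
  B is a collider here and neither B nor any of its descendants is conditioned on, so the collider stays closed — the path is blocked at B.
Path 3: G → B ← W → D
  B is a collider here and neither B nor any of its descendants is conditioned on, so the collider stays closed — the path is blocked at B.
Path 4: G → B ← D
  B is a collider here and neither B nor any of its descendants is conditioned on, so the collider stays closed — the path is blocked at B.
All paths are blocked; G ⊥ D | {F, W} holds.

Yes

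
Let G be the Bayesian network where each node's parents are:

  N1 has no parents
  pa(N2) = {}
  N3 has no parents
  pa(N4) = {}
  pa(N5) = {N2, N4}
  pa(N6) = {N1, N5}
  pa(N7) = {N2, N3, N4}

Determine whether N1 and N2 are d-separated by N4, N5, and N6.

Yes — N1 and N2 are d-separated given {N4, N5, N6}.

Enumerating the 2 paths from N1 to N2 and testing each for blocking by {N4, N5, N6}:
Path 1: N1 → N6 ← N5 ← N4 → N7 ← N2
  N5 is a chain here and N5 is conditioned on, so the path is blocked at N5.
Path 2: N1 → N6 ← N5 ← N2
  N5 is a chain here and N5 is conditioned on, so the path is blocked at N5.
Since every path is blocked, d-separation holds.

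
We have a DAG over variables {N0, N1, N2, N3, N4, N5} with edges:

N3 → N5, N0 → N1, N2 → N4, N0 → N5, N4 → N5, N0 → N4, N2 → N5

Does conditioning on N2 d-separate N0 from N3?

3 paths connect N0 and N3; each must be blocked for d-separation to hold:
Path 1: N0 → N4 ← N2 → N5 ← N3
  N4 is a collider here and neither N4 nor any of its descendants is conditioned on, so the collider stays closed — the path is blocked at N4.
Path 2: N0 → N4 → N5 ← N3
  N5 is a collider here and neither N5 nor any of its descendants is conditioned on, so the collider stays closed — the path is blocked at N5.
Path 3: N0 → N5 ← N3
  N5 is a collider here and neither N5 nor any of its descendants is conditioned on, so the collider stays closed — the path is blocked at N5.
Since every path is blocked, d-separation holds.

Yes — N0 and N3 are d-separated given {N2}.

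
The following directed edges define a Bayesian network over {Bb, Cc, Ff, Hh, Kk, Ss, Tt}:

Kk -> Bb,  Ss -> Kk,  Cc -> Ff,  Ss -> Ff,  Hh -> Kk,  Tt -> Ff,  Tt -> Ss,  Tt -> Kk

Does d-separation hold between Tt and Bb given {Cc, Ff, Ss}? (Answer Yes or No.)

3 paths connect Tt and Bb; each must be blocked for d-separation to hold:
Path 1: Tt → Kk → Bb
  Kk is a chain and Kk is not conditioned on — no node blocks this path, so it is active.
Path 2: Tt → Ss → Kk → Bb
  Ss is a chain here and Ss is conditioned on, so the path is blocked at Ss.
Path 3: Tt → Ff ← Ss → Kk → Bb
  Ss is a fork here and Ss is conditioned on, so the path is blocked at Ss.
At least one path is unblocked, so d-separation fails.

No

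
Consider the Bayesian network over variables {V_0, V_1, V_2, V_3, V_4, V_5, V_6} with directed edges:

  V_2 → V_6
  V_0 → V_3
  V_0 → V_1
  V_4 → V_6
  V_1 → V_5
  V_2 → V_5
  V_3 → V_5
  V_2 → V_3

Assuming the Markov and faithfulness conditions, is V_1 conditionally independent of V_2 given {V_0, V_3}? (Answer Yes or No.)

Yes

Enumerating the 4 paths from V_1 to V_2 and testing each for blocking by {V_0, V_3}:
Path 1: V_1 ← V_0 → V_3 ← V_2
  V_0 is a fork here and V_0 is conditioned on, so the path is blocked at V_0.
Path 2: V_1 ← V_0 → V_3 → V_5 ← V_2
  V_0 is a fork here and V_0 is conditioned on, so the path is blocked at V_0.
Path 3: V_1 → V_5 ← V_2
  V_5 is a collider here and neither V_5 nor any of its descendants is conditioned on, so the collider stays closed — the path is blocked at V_5.
Path 4: V_1 → V_5 ← V_3 ← V_2
  V_5 is a collider here and neither V_5 nor any of its descendants is conditioned on, so the collider stays closed — the path is blocked at V_5.
Since every path is blocked, d-separation holds.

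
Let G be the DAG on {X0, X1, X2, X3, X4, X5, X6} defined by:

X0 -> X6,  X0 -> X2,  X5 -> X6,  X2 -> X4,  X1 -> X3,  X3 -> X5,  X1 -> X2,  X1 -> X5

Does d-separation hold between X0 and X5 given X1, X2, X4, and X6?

We examine all 3 paths between X0 and X5:
Path 1: X0 → X6 ← X5
  X6 is a collider and X6 is conditioned on, which opens it — no node blocks this path, so it is active.
Path 2: X0 → X2 ← X1 → X3 → X5
  X1 is a fork here and X1 is conditioned on, so the path is blocked at X1.
Path 3: X0 → X2 ← X1 → X5
  X1 is a fork here and X1 is conditioned on, so the path is blocked at X1.
At least one path is unblocked, so d-separation fails.

No — X0 and X5 are not d-separated given {X1, X2, X4, X6}.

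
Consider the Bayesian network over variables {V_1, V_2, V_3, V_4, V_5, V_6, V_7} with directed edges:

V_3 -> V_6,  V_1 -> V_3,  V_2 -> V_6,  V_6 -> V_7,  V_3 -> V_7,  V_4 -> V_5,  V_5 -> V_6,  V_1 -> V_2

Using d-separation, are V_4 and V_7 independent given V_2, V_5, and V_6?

3 paths connect V_4 and V_7; each must be blocked for d-separation to hold:
Path 1: V_4 → V_5 → V_6 ← V_2 ← V_1 → V_3 → V_7
  V_5 is a chain here and V_5 is conditioned on, so the path is blocked at V_5.
Path 2: V_4 → V_5 → V_6 ← V_3 → V_7
  V_5 is a chain here and V_5 is conditioned on, so the path is blocked at V_5.
Path 3: V_4 → V_5 → V_6 → V_7
  V_5 is a chain here and V_5 is conditioned on, so the path is blocked at V_5.
Every path is blocked, so V_4 and V_7 are d-separated given {V_2, V_5, V_6}.

Yes — V_4 and V_7 are d-separated given {V_2, V_5, V_6}.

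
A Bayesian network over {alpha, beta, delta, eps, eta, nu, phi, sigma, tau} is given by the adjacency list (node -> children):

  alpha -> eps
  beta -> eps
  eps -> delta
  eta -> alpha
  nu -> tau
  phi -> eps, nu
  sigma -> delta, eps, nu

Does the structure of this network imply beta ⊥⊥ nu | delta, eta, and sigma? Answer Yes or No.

No

Enumerating the 3 paths from beta to nu and testing each for blocking by {delta, eta, sigma}:
Path 1: beta → eps → delta ← sigma → nu
  sigma is a fork here and sigma is conditioned on, so the path is blocked at sigma.
Path 2: beta → eps ← sigma → nu
  sigma is a fork here and sigma is conditioned on, so the path is blocked at sigma.
Path 3: beta → eps ← phi → nu
  eps is a collider and its descendant delta is conditioned on, which opens it; phi is a fork and phi is not conditioned on — no node blocks this path, so it is active.
At least one path is unblocked, so d-separation fails.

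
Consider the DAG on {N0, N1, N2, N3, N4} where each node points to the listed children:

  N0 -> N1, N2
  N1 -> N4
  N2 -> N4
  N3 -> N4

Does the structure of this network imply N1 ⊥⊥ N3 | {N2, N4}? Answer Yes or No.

No — N1 and N3 are not d-separated given {N2, N4}.

Enumerating the 2 paths from N1 to N3 and testing each for blocking by {N2, N4}:
  1. N1 ← N0 → N2 → N4 ← N3 — N0:fork[open]; N2:chain[blocks]; N4:collider[open] ⇒ blocked
  2. N1 → N4 ← N3 — N4:collider[open] ⇒ active
Since the path N1 → N4 ← N3 is active, N1 and N3 are not d-separated given {N2, N4}.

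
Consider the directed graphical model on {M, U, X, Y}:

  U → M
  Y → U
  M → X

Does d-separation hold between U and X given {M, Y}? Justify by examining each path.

There is one path between U and X:
Path 1: U → M → X
  M is a chain here and M is conditioned on, so the path is blocked at M.
Every path is blocked, so U and X are d-separated given {M, Y}.

Yes — U and X are d-separated given {M, Y}.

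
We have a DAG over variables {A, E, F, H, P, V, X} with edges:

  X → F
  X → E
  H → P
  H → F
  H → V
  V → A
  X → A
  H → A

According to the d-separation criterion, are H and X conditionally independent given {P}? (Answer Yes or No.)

Enumerating the 3 paths from H to X and testing each for blocking by {P}:
Path 1: H → F ← X
  F is a collider here and neither F nor any of its descendants is conditioned on, so the collider stays closed — the path is blocked at F.
Path 2: H → A ← X
  A is a collider here and neither A nor any of its descendants is conditioned on, so the collider stays closed — the path is blocked at A.
Path 3: H → V → A ← X
  A is a collider here and neither A nor any of its descendants is conditioned on, so the collider stays closed — the path is blocked at A.
All paths are blocked; H ⊥ X | {P} holds.

Yes — H and X are d-separated given {P}.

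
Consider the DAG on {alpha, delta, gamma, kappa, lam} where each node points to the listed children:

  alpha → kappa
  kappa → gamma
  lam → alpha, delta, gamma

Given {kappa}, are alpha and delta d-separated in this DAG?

There are 2 undirected paths between alpha and delta; checking each against the conditioning set {kappa}:
Path 1: alpha → kappa → gamma ← lam → delta
  kappa is a chain here and kappa is conditioned on, so the path is blocked at kappa.
Path 2: alpha ← lam → delta
  lam is a fork and lam is not conditioned on — no node blocks this path, so it is active.
Because an active path exists, alpha and delta are not d-separated.

No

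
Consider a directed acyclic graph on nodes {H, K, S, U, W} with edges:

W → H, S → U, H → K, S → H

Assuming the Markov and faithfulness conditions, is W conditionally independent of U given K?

The only undirected path from W to U is:
  1. W → H ← S → U — H:collider[open]; S:fork[open] ⇒ active
Because an active path exists, W and U are not d-separated.

No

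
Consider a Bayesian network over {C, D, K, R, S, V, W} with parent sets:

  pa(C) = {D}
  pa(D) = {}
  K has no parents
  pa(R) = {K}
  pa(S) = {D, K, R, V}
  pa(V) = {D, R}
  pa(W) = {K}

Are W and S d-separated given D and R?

There are 4 undirected paths between W and S; checking each against the conditioning set {D, R}:
Path 1: W ← K → R → V ← D → S
  R is a chain here and R is conditioned on, so the path is blocked at R.
Path 2: W ← K → R → V → S
  R is a chain here and R is conditioned on, so the path is blocked at R.
Path 3: W ← K → R → S
  R is a chain here and R is conditioned on, so the path is blocked at R.
Path 4: W ← K → S
  K is a fork and K is not conditioned on — no node blocks this path, so it is active.
Because an active path exists, W and S are not d-separated.

No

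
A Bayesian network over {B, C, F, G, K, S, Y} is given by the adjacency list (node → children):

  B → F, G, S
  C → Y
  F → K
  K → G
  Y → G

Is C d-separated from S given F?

2 paths connect C and S; each must be blocked for d-separation to hold:
Path 1: C → Y → G ← B → S
  G is a collider here and neither G nor any of its descendants is conditioned on, so the collider stays closed — the path is blocked at G.
Path 2: C → Y → G ← K ← F ← B → S
  G is a collider here and neither G nor any of its descendants is conditioned on, so the collider stays closed — the path is blocked at G.
All paths are blocked; C ⊥ S | {F} holds.

Yes — C and S are d-separated given {F}.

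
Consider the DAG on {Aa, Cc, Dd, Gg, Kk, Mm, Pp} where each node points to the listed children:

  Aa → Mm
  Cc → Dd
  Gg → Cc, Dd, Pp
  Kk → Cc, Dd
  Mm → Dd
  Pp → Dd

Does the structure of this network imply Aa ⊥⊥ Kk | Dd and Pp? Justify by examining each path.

No — Aa and Kk are not d-separated given {Dd, Pp}.

4 paths connect Aa and Kk; each must be blocked for d-separation to hold:
Path 1: Aa → Mm → Dd ← Kk
  Mm is a chain and Mm is not conditioned on; Dd is a collider and Dd is conditioned on, which opens it — no node blocks this path, so it is active.
Path 2: Aa → Mm → Dd ← Pp ← Gg → Cc ← Kk
  Pp is a chain here and Pp is conditioned on, so the path is blocked at Pp.
Path 3: Aa → Mm → Dd ← Gg → Cc ← Kk
  Mm is a chain and Mm is not conditioned on; Dd is a collider and Dd is conditioned on, which opens it; Gg is a fork and Gg is not conditioned on; Cc is a collider and its descendant Dd is conditioned on, which opens it — no node blocks this path, so it is active.
Path 4: Aa → Mm → Dd ← Cc ← Kk
  Mm is a chain and Mm is not conditioned on; Dd is a collider and Dd is conditioned on, which opens it; Cc is a chain and Cc is not conditioned on — no node blocks this path, so it is active.
Since the path Aa → Mm → Dd ← Kk is active, Aa and Kk are not d-separated given {Dd, Pp}.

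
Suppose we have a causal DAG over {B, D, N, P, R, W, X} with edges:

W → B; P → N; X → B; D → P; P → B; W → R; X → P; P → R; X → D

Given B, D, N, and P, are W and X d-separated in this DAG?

No

We examine all 6 paths between W and X:
Path 1: W → R ← P ← D ← X
  R is a collider here and neither R nor any of its descendants is conditioned on, so the collider stays closed — the path is blocked at R.
Path 2: W → R ← P → B ← X
  R is a collider here and neither R nor any of its descendants is conditioned on, so the collider stays closed — the path is blocked at R.
Path 3: W → R ← P ← X
  R is a collider here and neither R nor any of its descendants is conditioned on, so the collider stays closed — the path is blocked at R.
Path 4: W → B ← P ← D ← X
  P is a chain here and P is conditioned on, so the path is blocked at P.
Path 5: W → B ← P ← X
  P is a chain here and P is conditioned on, so the path is blocked at P.
Path 6: W → B ← X
  B is a collider and B is conditioned on, which opens it — no node blocks this path, so it is active.
Since the path W → B ← X is active, W and X are not d-separated given {B, D, N, P}.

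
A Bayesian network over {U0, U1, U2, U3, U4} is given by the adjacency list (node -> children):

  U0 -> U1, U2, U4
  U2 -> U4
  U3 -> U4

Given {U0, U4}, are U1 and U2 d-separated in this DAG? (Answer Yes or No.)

2 paths connect U1 and U2; each must be blocked for d-separation to hold:
Path 1: U1 ← U0 → U4 ← U2
  U0 is a fork here and U0 is conditioned on, so the path is blocked at U0.
Path 2: U1 ← U0 → U2
  U0 is a fork here and U0 is conditioned on, so the path is blocked at U0.
Since every path is blocked, d-separation holds.

Yes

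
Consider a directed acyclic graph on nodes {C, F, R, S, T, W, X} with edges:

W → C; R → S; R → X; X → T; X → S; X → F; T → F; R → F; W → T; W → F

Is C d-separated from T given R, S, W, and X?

Enumerating the 5 paths from C to T and testing each for blocking by {R, S, W, X}:
  1. C ← W → F ← X → T — W:fork[blocks]; F:collider[blocks]; X:fork[blocks] ⇒ blocked
  2. C ← W → F ← R → X → T — W:fork[blocks]; F:collider[blocks]; R:fork[blocks]; X:chain[blocks] ⇒ blocked
  3. C ← W → F ← R → S ← X → T — W:fork[blocks]; F:collider[blocks]; R:fork[blocks]; S:collider[open]; X:fork[blocks] ⇒ blocked
  4. C ← W → F ← T — W:fork[blocks]; F:collider[blocks] ⇒ blocked
  5. C ← W → T — W:fork[blocks] ⇒ blocked
Since every path is blocked, d-separation holds.

Yes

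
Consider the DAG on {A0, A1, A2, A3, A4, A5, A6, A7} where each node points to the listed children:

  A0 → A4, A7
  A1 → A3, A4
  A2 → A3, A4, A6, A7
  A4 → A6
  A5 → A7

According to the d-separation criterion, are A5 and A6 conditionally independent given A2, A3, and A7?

There are 6 undirected paths between A5 and A6; checking each against the conditioning set {A2, A3, A7}:
Path 1: A5 → A7 ← A2 → A4 → A6
  A2 is a fork here and A2 is conditioned on, so the path is blocked at A2.
Path 2: A5 → A7 ← A2 → A6
  A2 is a fork here and A2 is conditioned on, so the path is blocked at A2.
Path 3: A5 → A7 ← A2 → A3 ← A1 → A4 → A6
  A2 is a fork here and A2 is conditioned on, so the path is blocked at A2.
Path 4: A5 → A7 ← A0 → A4 ← A1 → A3 ← A2 → A6
  A4 is a collider here and neither A4 nor any of its descendants is conditioned on, so the collider stays closed — the path is blocked at A4.
Path 5: A5 → A7 ← A0 → A4 ← A2 → A6
  A4 is a collider here and neither A4 nor any of its descendants is conditioned on, so the collider stays closed — the path is blocked at A4.
Path 6: A5 → A7 ← A0 → A4 → A6
  A7 is a collider and A7 is conditioned on, which opens it; A0 is a fork and A0 is not conditioned on; A4 is a chain and A4 is not conditioned on — no node blocks this path, so it is active.
At least one path is unblocked, so d-separation fails.

No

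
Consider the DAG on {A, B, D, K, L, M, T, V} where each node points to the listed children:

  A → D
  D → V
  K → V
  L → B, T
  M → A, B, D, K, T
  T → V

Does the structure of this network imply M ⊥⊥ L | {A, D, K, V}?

No

5 paths connect M and L; each must be blocked for d-separation to hold:
  1. M → D → V ← T ← L — D:chain[blocks]; V:collider[open]; T:chain[open] ⇒ blocked
  2. M → T ← L — T:collider[open] ⇒ active
  3. M → A → D → V ← T ← L — A:chain[blocks]; D:chain[blocks]; V:collider[open]; T:chain[open] ⇒ blocked
  4. M → K → V ← T ← L — K:chain[blocks]; V:collider[open]; T:chain[open] ⇒ blocked
  5. M → B ← L — B:collider[blocks] ⇒ blocked
At least one path is unblocked, so d-separation fails.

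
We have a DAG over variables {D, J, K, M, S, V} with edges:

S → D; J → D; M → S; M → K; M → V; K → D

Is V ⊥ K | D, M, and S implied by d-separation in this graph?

Yes — V and K are d-separated given {D, M, S}.

2 paths connect V and K; each must be blocked for d-separation to hold:
  1. V ← M → S → D ← K — M:fork[blocks]; S:chain[blocks]; D:collider[open] ⇒ blocked
  2. V ← M → K — M:fork[blocks] ⇒ blocked
Since every path is blocked, d-separation holds.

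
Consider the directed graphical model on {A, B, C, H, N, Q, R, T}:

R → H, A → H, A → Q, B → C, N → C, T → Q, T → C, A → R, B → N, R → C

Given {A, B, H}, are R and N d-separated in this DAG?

We examine all 6 paths between R and N:
Path 1: R ← A → Q ← T → C ← N
  A is a fork here and A is conditioned on, so the path is blocked at A.
Path 2: R ← A → Q ← T → C ← B → N
  A is a fork here and A is conditioned on, so the path is blocked at A.
Path 3: R → C ← N
  C is a collider here and neither C nor any of its descendants is conditioned on, so the collider stays closed — the path is blocked at C.
Path 4: R → C ← B → N
  C is a collider here and neither C nor any of its descendants is conditioned on, so the collider stays closed — the path is blocked at C.
Path 5: R → H ← A → Q ← T → C ← N
  A is a fork here and A is conditioned on, so the path is blocked at A.
Path 6: R → H ← A → Q ← T → C ← B → N
  A is a fork here and A is conditioned on, so the path is blocked at A.
Since every path is blocked, d-separation holds.

Yes — R and N are d-separated given {A, B, H}.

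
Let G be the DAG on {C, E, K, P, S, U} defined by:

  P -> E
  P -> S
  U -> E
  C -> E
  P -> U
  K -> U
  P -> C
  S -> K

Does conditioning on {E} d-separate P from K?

No

Enumerating the 4 paths from P to K and testing each for blocking by {E}:
  1. P → S → K — S:chain[open] ⇒ active
  2. P → C → E ← U ← K — C:chain[open]; E:collider[open]; U:chain[open] ⇒ active
  3. P → U ← K — U:collider[open] ⇒ active
  4. P → E ← U ← K — E:collider[open]; U:chain[open] ⇒ active
Because an active path exists, P and K are not d-separated.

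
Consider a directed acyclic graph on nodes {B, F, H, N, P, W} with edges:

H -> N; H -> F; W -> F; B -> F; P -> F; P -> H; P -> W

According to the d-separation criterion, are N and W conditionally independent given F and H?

4 paths connect N and W; each must be blocked for d-separation to hold:
Path 1: N ← H → F ← P → W
  H is a fork here and H is conditioned on, so the path is blocked at H.
Path 2: N ← H → F ← W
  H is a fork here and H is conditioned on, so the path is blocked at H.
Path 3: N ← H ← P → F ← W
  H is a chain here and H is conditioned on, so the path is blocked at H.
Path 4: N ← H ← P → W
  H is a chain here and H is conditioned on, so the path is blocked at H.
All paths are blocked; N ⊥ W | {F, H} holds.

Yes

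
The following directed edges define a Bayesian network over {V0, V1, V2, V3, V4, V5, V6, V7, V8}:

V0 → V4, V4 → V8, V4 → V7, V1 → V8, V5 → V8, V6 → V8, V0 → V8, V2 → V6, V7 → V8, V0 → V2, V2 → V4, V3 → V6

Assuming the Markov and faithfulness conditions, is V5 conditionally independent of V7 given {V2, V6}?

There are 6 undirected paths between V5 and V7; checking each against the conditioning set {V2, V6}:
Path 1: V5 → V8 ← V7
  V8 is a collider here and neither V8 nor any of its descendants is conditioned on, so the collider stays closed — the path is blocked at V8.
Path 2: V5 → V8 ← V4 → V7
  V8 is a collider here and neither V8 nor any of its descendants is conditioned on, so the collider stays closed — the path is blocked at V8.
Path 3: V5 → V8 ← V0 → V4 → V7
  V8 is a collider here and neither V8 nor any of its descendants is conditioned on, so the collider stays closed — the path is blocked at V8.
Path 4: V5 → V8 ← V0 → V2 → V4 → V7
  V8 is a collider here and neither V8 nor any of its descendants is conditioned on, so the collider stays closed — the path is blocked at V8.
Path 5: V5 → V8 ← V6 ← V2 → V4 → V7
  V8 is a collider here and neither V8 nor any of its descendants is conditioned on, so the collider stays closed — the path is blocked at V8.
Path 6: V5 → V8 ← V6 ← V2 ← V0 → V4 → V7
  V8 is a collider here and neither V8 nor any of its descendants is conditioned on, so the collider stays closed — the path is blocked at V8.
Since every path is blocked, d-separation holds.

Yes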